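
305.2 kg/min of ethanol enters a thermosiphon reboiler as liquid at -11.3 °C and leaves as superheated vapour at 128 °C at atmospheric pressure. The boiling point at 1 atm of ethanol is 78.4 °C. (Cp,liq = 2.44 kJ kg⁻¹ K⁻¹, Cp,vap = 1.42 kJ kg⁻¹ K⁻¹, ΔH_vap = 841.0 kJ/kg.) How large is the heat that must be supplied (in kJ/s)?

Q = 5750 kJ/s

liquid -11.3→78.4 °C: 218.87 kJ/kg
vaporisation at 78.4 °C: 841 kJ/kg
vapour 78.4→128 °C: 70.432 kJ/kg
Δh = 218.87 + 841 + 70.432 = 1130.3 kJ/kg
Q = ṁ·Δh = 305.2 kg/min × 1130.3 kJ/kg = 344970 kJ/min
|Q| = 5749.5 kW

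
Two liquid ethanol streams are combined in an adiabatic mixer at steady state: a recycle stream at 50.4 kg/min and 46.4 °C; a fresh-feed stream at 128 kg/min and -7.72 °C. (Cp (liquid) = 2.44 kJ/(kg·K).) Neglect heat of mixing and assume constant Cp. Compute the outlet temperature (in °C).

T_out = 7.57 °C

No heat crosses the boundary, so H_out = H_in.
Σ ṁᵢCp,ᵢTᵢ = 50.4×2.44×46.4 + 128×2.44×-7.72 = 3295
Σ ṁᵢCp,ᵢ = 50.4×2.44 + 128×2.44 = 435.3
T_out = 3295 / 435.3 = 7.5695 °C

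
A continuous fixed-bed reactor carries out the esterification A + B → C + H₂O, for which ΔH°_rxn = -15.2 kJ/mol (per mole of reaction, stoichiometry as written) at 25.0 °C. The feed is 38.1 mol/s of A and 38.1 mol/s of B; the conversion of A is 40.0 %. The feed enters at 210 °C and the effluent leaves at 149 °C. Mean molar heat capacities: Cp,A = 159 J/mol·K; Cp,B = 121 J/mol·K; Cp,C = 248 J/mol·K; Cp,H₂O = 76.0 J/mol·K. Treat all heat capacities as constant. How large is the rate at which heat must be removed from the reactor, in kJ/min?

Extent of reaction ξ = 0.400 × 38.1 = 15.24 mol/s
Reaction term: ξ·ΔH°_rxn = 15.24 × -15.2 = -231.65 kJ/s
Sensible, feed 210→25 °C: -1973.6 kJ/s
Outlet flows (mol/s): A 22.86, B 22.86, C 15.24, H₂O 15.24
Sensible, products 25→149 °C: 1406 kJ/s
Q = ΔH = -799.25 kJ/s = -799.25 kW
Heat removed = 47955 kJ/min

Q_out = 48000 kJ/min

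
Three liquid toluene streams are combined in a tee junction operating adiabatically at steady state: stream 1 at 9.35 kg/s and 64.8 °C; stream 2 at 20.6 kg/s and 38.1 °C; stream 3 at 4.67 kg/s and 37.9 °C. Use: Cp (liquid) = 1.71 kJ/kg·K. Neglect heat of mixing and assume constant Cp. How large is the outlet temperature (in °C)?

Adiabatic, steady state ⇒ Σ ṁᵢCp,ᵢ(T_out − Tᵢ) = 0
T_out = Σ ṁᵢCp,ᵢTᵢ / Σ ṁᵢCp,ᵢ
      = 2680.8 / 59.2 = 45.284 °C

T_out = 45.3 °C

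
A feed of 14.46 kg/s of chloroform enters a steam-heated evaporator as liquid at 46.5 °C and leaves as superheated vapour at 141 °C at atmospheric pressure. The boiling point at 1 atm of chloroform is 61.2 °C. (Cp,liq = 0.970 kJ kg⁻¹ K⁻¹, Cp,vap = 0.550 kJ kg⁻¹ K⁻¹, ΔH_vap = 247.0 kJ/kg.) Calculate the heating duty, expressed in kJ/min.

liquid 46.5→61.2 °C: 14.259 kJ/kg
vaporisation at 61.2 °C: 247 kJ/kg
vapour 61.2→141 °C: 43.89 kJ/kg
Δh = 14.259 + 247 + 43.89 = 305.15 kJ/kg
Q = ṁ·Δh = 14.46 kg/s × 305.15 kJ/kg = 4412.5 kJ/s
|Q| = 4412.5 kW = 264750 kJ/min

Q = 265000 kJ/min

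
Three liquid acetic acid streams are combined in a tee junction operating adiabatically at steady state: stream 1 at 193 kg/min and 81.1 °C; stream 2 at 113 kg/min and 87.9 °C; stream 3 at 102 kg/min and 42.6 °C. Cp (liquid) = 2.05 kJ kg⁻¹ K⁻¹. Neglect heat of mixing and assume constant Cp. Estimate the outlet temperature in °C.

T_out = 73.4 °C

No heat crosses the boundary, so H_out = H_in.
Σ ṁᵢCp,ᵢTᵢ = 193×2.05×81.1 + 113×2.05×87.9 + 102×2.05×42.6 = 61357
Σ ṁᵢCp,ᵢ = 193×2.05 + 113×2.05 + 102×2.05 = 836.4
T_out = 61357 / 836.4 = 73.358 °C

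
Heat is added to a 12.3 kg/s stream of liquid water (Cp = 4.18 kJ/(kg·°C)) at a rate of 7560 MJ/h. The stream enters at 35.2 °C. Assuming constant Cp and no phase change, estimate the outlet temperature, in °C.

T_out = 76.0 °C

Q = 7560 MJ/h = 2100 kJ/s
ΔT = Q/(ṁ·Cp) = 2100/(12.3×4.18) = 40.845 K
T_out = 35.2 + 40.845 = 76.045 °C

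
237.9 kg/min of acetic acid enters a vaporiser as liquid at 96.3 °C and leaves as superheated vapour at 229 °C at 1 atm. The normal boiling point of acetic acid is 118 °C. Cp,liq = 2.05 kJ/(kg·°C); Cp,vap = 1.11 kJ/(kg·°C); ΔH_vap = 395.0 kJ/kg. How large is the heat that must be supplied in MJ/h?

Q = 8030 MJ/h

liquid 96.3→118 °C: 44.485 kJ/kg
vaporisation at 118 °C: 395 kJ/kg
vapour 118→229 °C: 123.21 kJ/kg
Δh = 44.485 + 395 + 123.21 = 562.7 kJ/kg
Q = ṁ·Δh = 237.9 kg/min × 562.7 kJ/kg = 133870 kJ/min
|Q| = 2231.1 kW = 8031.9 MJ/h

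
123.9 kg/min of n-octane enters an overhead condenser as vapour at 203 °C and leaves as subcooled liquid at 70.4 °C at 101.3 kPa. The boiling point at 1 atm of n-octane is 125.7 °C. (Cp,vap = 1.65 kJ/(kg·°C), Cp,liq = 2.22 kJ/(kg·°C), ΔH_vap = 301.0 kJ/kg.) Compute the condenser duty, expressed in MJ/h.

Q_c = 4100 MJ/h

vapour 203→125.7 °C: -127.54 kJ/kg
condensation at 125.7 °C: -301 kJ/kg
liquid 125.7→70.4 °C: -122.77 kJ/kg
Δh = -127.54 + -301 + -122.77 = -551.31 kJ/kg
Q = ṁ·Δh = 123.9 kg/min × -551.31 kJ/kg = -68307 kJ/min
|Q| = 1138.5 kW = 4098.4 MJ/h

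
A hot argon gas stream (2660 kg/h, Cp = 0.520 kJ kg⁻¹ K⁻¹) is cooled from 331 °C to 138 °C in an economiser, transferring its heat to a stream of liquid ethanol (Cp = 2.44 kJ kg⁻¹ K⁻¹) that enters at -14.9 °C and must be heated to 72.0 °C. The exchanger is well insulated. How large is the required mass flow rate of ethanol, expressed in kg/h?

ṁ_c = 1260 kg/h

Heat released by hot stream: Q = 2660 × 0.520 × (331 − 138) = 266960 kJ/h
Energy balance on cold side (adiabatic exchanger): Q = ṁ_c·Cp_c·(T_c,out − T_c,in)
ṁ_c = 266960 / [2.44 × (72.0 − -14.9)] = 1259 kg/h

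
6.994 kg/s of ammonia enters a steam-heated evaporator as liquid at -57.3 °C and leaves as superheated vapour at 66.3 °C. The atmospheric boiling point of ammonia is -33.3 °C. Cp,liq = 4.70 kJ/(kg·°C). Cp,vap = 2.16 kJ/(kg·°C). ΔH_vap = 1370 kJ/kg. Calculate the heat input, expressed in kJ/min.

Q = 713000 kJ/min

liquid -57.3→-33.3 °C: 112.8 kJ/kg
vaporisation at -33.3 °C: 1370 kJ/kg
vapour -33.3→66.3 °C: 215.14 kJ/kg
Δh = 112.8 + 1370 + 215.14 = 1697.9 kJ/kg
Q = ṁ·Δh = 6.994 kg/s × 1697.9 kJ/kg = 11875 kJ/s
|Q| = 11875 kW = 712520 kJ/min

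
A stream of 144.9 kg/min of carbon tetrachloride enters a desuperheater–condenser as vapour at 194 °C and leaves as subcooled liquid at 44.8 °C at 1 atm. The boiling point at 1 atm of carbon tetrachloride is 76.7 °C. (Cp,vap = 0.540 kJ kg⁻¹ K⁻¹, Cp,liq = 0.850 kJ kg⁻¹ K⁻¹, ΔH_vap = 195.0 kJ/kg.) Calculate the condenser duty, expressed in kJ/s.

vapour 194→76.7 °C: -63.342 kJ/kg
condensation at 76.7 °C: -195 kJ/kg
liquid 76.7→44.8 °C: -27.115 kJ/kg
Δh = -63.342 + -195 + -27.115 = -285.46 kJ/kg
Q = ṁ·Δh = 144.9 kg/min × -285.46 kJ/kg = -41363 kJ/min
|Q| = 689.38 kW

Q_c = 689 kJ/s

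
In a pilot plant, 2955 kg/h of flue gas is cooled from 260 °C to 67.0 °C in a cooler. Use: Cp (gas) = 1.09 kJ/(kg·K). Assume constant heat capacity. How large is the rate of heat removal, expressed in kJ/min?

Q = ṁ·Cp·ΔT = 2955 × 1.09 × (67.0 − 260) = -621640 kJ/h
Converting: 621640 / 3600 s = 172.68 kW
Cooling duty = 10361 kJ/min

Q_c = 10400 kJ/min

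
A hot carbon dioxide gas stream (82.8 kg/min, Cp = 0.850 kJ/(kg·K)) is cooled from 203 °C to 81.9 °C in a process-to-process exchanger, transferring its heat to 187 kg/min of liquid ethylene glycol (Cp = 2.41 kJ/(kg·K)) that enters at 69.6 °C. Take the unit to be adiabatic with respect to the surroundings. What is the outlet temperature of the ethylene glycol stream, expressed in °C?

Heat released by hot stream: Q = 82.8 × 0.850 × (203 − 81.9) = 8523 kJ/min
Energy balance on cold side (adiabatic exchanger): Q = ṁ_c·Cp_c·(T_c,out − T_c,in)
T_c,out = 69.6 + 8523/(187 × 2.41) = 88.512 °C

T_c,out = 88.5 °C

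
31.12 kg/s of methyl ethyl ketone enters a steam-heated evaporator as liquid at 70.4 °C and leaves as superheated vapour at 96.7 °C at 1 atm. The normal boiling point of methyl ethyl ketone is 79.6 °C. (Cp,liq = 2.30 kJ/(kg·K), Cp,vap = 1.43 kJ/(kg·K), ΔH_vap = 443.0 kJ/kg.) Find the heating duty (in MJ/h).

Q = 54700 MJ/h

liquid 70.4→79.6 °C: 21.16 kJ/kg
vaporisation at 79.6 °C: 443 kJ/kg
vapour 79.6→96.7 °C: 24.453 kJ/kg
Δh = 21.16 + 443 + 24.453 = 488.61 kJ/kg
Q = ṁ·Δh = 31.12 kg/s × 488.61 kJ/kg = 15206 kJ/s
|Q| = 15206 kW = 54740 MJ/h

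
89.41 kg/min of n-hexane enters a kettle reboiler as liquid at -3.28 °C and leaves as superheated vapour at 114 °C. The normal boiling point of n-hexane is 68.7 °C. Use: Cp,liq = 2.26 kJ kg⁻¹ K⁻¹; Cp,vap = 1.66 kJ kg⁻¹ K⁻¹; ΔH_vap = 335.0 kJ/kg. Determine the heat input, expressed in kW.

liquid -3.28→68.7 °C: 162.67 kJ/kg
vaporisation at 68.7 °C: 335 kJ/kg
vapour 68.7→114 °C: 75.198 kJ/kg
Δh = 162.67 + 335 + 75.198 = 572.87 kJ/kg
Q = ṁ·Δh = 89.41 kg/min × 572.87 kJ/kg = 51221 kJ/min
|Q| = 853.68 kW

Q = 854 kW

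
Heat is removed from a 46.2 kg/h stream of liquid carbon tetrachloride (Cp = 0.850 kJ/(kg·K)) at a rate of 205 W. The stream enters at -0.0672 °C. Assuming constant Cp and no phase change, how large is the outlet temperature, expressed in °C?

Q = 205 W = 738 kJ/h
ΔT = Q/(ṁ·Cp) = 738/(46.2×0.850) = 18.793 K
T_out = -0.0672 − 18.793 = -18.86 °C

T_out = -18.9 °C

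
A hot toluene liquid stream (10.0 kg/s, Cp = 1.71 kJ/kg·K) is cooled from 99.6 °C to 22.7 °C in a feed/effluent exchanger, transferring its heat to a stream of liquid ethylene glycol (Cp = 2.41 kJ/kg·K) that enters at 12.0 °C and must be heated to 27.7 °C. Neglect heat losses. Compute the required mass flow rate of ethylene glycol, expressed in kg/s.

Heat released by hot stream: Q = 10.0 × 1.71 × (99.6 − 22.7) = 1315 kJ/s
Energy balance on cold side (adiabatic exchanger): Q = ṁ_c·Cp_c·(T_c,out − T_c,in)
ṁ_c = 1315 / [2.41 × (27.7 − 12.0)] = 34.754 kg/s

ṁ_c = 34.8 kg/s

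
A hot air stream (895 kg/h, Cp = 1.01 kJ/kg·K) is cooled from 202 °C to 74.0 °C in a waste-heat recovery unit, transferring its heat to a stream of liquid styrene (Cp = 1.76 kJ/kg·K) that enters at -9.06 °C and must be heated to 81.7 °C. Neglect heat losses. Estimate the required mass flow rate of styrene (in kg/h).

ṁ_c = 724 kg/h

Heat released by hot stream: Q = 895 × 1.01 × (202 − 74.0) = 115710 kJ/h
Energy balance on cold side (adiabatic exchanger): Q = ṁ_c·Cp_c·(T_c,out − T_c,in)
ṁ_c = 115710 / [1.76 × (81.7 − -9.06)] = 724.35 kg/h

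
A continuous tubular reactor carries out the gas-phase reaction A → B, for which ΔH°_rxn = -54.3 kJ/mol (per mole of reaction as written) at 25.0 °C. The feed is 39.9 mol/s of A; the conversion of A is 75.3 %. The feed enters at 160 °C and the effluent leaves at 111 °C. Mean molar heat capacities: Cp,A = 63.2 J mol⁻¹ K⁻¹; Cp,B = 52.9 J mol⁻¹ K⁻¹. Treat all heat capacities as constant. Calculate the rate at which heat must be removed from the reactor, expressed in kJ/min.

Q_out = 107000 kJ/min

Extent of reaction ξ = 0.753 × 39.9 = 30.045 mol/s
Reaction term: ξ·ΔH°_rxn = 30.045 × -54.3 = -1631.4 kJ/s
Sensible, feed 160→25 °C: -340.43 kJ/s
Outlet flows (mol/s): A 9.8553, B 30.045
Sensible, products 25→111 °C: 190.25 kJ/s
Q = ΔH = -1781.6 kJ/s = -1781.6 kW
Heat removed = 106900 kJ/min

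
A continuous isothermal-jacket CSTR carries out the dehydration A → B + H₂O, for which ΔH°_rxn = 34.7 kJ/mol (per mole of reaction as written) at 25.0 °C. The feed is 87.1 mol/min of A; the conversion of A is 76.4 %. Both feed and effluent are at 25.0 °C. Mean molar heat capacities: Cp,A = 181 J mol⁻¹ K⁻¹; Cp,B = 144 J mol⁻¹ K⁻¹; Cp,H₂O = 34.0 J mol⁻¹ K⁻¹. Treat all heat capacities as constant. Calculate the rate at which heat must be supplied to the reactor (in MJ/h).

Extent of reaction ξ = 0.764 × 87.1 = 66.544 mol/min
Reaction term: ξ·ΔH°_rxn = 66.544 × 34.7 = 2309.1 kJ/min
Q = ΔH = 2309.1 kJ/min = 38.485 kW
Heat supplied = 138.55 MJ/h

Q_in = 139 MJ/h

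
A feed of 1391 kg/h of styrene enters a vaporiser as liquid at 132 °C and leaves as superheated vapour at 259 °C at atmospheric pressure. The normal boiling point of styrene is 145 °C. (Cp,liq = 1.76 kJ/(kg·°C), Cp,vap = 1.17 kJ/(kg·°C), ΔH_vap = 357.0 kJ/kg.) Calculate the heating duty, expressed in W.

liquid 132→145 °C: 22.88 kJ/kg
vaporisation at 145 °C: 357 kJ/kg
vapour 145→259 °C: 133.38 kJ/kg
Δh = 22.88 + 357 + 133.38 = 513.26 kJ/kg
Q = ṁ·Δh = 1391 kg/h × 513.26 kJ/kg = 713940 kJ/h
|Q| = 198.32 kW = 198320 W

Q = 198000 W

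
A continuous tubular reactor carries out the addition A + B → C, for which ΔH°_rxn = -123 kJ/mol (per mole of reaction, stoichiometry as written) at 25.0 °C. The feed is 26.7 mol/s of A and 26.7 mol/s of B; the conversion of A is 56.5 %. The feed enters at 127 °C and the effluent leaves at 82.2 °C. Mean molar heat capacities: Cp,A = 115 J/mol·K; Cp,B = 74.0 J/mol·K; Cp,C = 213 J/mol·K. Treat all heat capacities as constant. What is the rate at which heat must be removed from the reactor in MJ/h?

Extent of reaction ξ = 0.565 × 26.7 = 15.085 mol/s
Reaction term: ξ·ΔH°_rxn = 15.085 × -123 = -1855.5 kJ/s
Sensible, feed 127→25 °C: -514.72 kJ/s
Outlet flows (mol/s): A 11.615, B 11.615, C 15.085
Sensible, products 25→82.2 °C: 309.36 kJ/s
Q = ΔH = -2060.9 kJ/s = -2060.9 kW
Heat removed = 7419.2 MJ/h

Q_out = 7420 MJ/h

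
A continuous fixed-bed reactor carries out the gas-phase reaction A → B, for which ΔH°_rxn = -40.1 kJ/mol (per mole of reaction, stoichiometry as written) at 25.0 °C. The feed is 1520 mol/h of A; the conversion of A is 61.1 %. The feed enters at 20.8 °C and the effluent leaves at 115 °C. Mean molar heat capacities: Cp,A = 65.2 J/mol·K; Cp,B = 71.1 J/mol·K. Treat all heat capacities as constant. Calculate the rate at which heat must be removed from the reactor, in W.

Extent of reaction ξ = 0.611 × 1520 = 928.72 mol/h
Reaction term: ξ·ΔH°_rxn = 928.72 × -40.1 = -37242 kJ/h
Sensible, feed 20.8→25 °C: 416.24 kJ/h
Outlet flows (mol/h): A 591.28, B 928.72
Sensible, products 25→115 °C: 9412.5 kJ/h
Q = ΔH = -27413 kJ/h = -7.6147 kW
Heat removed = 7614.7 W

Q_out = 7610 W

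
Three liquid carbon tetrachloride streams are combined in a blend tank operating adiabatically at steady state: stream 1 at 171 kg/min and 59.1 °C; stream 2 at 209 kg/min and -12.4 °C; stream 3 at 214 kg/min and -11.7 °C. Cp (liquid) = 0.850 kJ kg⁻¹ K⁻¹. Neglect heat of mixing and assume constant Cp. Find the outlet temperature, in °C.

T_out = 8.44 °C

No heat crosses the boundary, so H_out = H_in.
Σ ṁᵢCp,ᵢTᵢ = 171×0.850×59.1 + 209×0.850×-12.4 + 214×0.850×-11.7 = 4259.1
Σ ṁᵢCp,ᵢ = 171×0.850 + 209×0.850 + 214×0.850 = 504.9
T_out = 4259.1 / 504.9 = 8.4355 °C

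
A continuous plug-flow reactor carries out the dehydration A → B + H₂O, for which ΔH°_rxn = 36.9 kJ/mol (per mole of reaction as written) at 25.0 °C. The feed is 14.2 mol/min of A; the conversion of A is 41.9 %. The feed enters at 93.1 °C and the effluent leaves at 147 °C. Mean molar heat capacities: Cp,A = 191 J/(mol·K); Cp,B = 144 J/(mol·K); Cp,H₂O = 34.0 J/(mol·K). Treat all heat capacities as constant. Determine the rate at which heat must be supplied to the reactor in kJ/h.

Extent of reaction ξ = 0.419 × 14.2 = 5.9498 mol/min
Reaction term: ξ·ΔH°_rxn = 5.9498 × 36.9 = 219.55 kJ/min
Sensible, feed 93.1→25 °C: -184.7 kJ/min
Outlet flows (mol/min): A 8.2502, B 5.9498, H₂O 5.9498
Sensible, products 25→147 °C: 321.45 kJ/min
Q = ΔH = 356.3 kJ/min = 5.9383 kW
Heat supplied = 21378 kJ/h

Q_in = 21400 kJ/h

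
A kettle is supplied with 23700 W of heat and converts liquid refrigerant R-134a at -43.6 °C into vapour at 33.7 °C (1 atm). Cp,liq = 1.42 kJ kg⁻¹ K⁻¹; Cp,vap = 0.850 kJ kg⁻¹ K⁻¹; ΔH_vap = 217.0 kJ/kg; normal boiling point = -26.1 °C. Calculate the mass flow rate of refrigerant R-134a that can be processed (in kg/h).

ṁ = 292 kg/h

Δh = 1.42×(-26.1−-43.6) + 217.0 + 0.850×(33.7−-26.1) = 292.68 kJ/kg
Q = 23700 W = 23.7 kJ/s = 85320 kJ/h
ṁ = Q/Δh = 85320 / 292.68 = 291.51 kg/h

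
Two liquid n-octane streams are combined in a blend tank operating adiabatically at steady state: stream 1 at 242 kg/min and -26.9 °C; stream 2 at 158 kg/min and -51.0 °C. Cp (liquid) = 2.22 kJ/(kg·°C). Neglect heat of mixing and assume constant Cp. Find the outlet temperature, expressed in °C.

T_out = -36.4 °C

No heat crosses the boundary, so H_out = H_in.
T_out = Σ ṁᵢCp,ᵢTᵢ / Σ ṁᵢCp,ᵢ
      = -32341 / 888 = -36.42 °C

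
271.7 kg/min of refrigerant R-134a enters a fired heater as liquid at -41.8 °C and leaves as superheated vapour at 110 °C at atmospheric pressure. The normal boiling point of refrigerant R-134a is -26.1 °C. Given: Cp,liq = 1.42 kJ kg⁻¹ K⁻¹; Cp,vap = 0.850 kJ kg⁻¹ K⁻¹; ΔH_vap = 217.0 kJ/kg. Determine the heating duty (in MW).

Q = 1.61 MW

liquid -41.8→-26.1 °C: 22.294 kJ/kg
vaporisation at -26.1 °C: 217 kJ/kg
vapour -26.1→110 °C: 115.68 kJ/kg
Δh = 22.294 + 217 + 115.68 = 354.98 kJ/kg
Q = ṁ·Δh = 271.7 kg/min × 354.98 kJ/kg = 96448 kJ/min
|Q| = 1607.5 kW = 1.6075 MW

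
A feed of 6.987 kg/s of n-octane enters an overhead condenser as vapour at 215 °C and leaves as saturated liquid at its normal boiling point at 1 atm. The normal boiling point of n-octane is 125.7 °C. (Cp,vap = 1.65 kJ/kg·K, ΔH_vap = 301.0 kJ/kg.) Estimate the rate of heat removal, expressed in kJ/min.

vapour 215→125.7 °C: -147.34 kJ/kg
condensation at 125.7 °C: -301 kJ/kg
Δh = -147.34 + -301 = -448.35 kJ/kg
Q = ṁ·Δh = 6.987 kg/s × -448.35 kJ/kg = -3132.6 kJ/s
|Q| = 3132.6 kW = 187960 kJ/min

Q_c = 188000 kJ/min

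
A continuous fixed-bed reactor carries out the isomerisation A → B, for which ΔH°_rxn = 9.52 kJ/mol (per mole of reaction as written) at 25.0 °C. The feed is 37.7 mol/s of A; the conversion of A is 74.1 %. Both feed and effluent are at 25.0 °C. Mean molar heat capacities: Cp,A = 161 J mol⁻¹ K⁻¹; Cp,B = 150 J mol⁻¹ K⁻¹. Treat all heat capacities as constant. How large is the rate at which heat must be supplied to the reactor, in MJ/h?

Q_in = 957 MJ/h

Extent of reaction ξ = 0.741 × 37.7 = 27.936 mol/s
Reaction term: ξ·ΔH°_rxn = 27.936 × 9.52 = 265.95 kJ/s
Q = ΔH = 265.95 kJ/s = 265.95 kW
Heat supplied = 957.41 MJ/h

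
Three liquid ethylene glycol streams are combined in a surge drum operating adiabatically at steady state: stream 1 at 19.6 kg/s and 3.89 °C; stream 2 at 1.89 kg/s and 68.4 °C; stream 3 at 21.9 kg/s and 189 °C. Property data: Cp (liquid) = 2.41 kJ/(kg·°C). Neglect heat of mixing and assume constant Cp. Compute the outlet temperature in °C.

Adiabatic, steady state ⇒ Σ ṁᵢCp,ᵢ(T_out − Tᵢ) = 0
Σ ṁᵢCp,ᵢTᵢ = 19.6×2.41×3.89 + 1.89×2.41×68.4 + 21.9×2.41×189 = 10471
Σ ṁᵢCp,ᵢ = 19.6×2.41 + 1.89×2.41 + 21.9×2.41 = 104.57
T_out = 10471 / 104.57 = 100.13 °C

T_out = 100 °C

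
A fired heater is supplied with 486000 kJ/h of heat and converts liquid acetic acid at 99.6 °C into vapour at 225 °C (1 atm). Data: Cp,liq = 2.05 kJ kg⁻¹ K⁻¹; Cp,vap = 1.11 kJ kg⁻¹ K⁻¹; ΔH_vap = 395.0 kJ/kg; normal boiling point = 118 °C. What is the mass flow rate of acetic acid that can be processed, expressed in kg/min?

ṁ = 14.7 kg/min

Δh = 2.05×(118−99.6) + 395.0 + 1.11×(225−118) = 551.49 kJ/kg
Q = 486000 kJ/h = 135 kJ/s = 8100 kJ/min
ṁ = Q/Δh = 8100 / 551.49 = 14.687 kg/min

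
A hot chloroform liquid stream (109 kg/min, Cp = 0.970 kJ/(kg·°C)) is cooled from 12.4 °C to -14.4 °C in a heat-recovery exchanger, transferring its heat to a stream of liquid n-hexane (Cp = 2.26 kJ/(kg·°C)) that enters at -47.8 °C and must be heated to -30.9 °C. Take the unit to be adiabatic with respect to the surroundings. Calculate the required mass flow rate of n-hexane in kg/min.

ṁ_c = 74.2 kg/min

Heat released by hot stream: Q = 109 × 0.970 × (12.4 − -14.4) = 2833.6 kJ/min
Energy balance on cold side (adiabatic exchanger): Q = ṁ_c·Cp_c·(T_c,out − T_c,in)
ṁ_c = 2833.6 / [2.26 × (-30.9 − -47.8)] = 74.189 kg/min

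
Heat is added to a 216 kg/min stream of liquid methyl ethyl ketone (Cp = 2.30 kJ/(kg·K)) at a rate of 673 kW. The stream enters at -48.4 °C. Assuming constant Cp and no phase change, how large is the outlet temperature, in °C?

Q = 673 kW = 40380 kJ/min
ΔT = Q/(ṁ·Cp) = 40380/(216×2.30) = 81.28 K
T_out = -48.4 + 81.28 = 32.88 °C

T_out = 32.9 °C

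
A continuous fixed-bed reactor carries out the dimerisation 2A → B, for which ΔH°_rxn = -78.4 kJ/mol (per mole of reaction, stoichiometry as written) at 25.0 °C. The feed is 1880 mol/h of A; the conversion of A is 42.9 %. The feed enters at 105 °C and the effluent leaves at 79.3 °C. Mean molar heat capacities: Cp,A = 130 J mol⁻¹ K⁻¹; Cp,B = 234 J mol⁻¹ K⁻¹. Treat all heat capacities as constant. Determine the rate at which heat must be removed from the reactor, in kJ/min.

Extent of reaction ξ = 0.429 × 1880 / 2 = 403.26 mol/h
Reaction term: ξ·ΔH°_rxn = 403.26 × -78.4 = -31616 kJ/h
Sensible, feed 105→25 °C: -19552 kJ/h
Outlet flows (mol/h): A 1073.5, B 403.26
Sensible, products 25→79.3 °C: 12702 kJ/h
Q = ΔH = -38466 kJ/h = -10.685 kW
Heat removed = 641.1 kJ/min

Q_out = 641 kJ/min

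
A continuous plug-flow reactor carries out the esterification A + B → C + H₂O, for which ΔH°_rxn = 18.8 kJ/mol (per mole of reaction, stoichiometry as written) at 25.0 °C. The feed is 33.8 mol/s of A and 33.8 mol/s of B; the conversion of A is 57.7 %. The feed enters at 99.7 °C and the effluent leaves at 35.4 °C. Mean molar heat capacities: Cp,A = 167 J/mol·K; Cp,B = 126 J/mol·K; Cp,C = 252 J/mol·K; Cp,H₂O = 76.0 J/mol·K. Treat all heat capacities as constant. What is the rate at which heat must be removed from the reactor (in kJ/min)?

Q_out = 15800 kJ/min

Extent of reaction ξ = 0.577 × 33.8 = 19.503 mol/s
Reaction term: ξ·ΔH°_rxn = 19.503 × 18.8 = 366.65 kJ/s
Sensible, feed 99.7→25 °C: -739.78 kJ/s
Outlet flows (mol/s): A 14.297, B 14.297, C 19.503, H₂O 19.503
Sensible, products 25→35.4 °C: 110.09 kJ/s
Q = ΔH = -263.04 kJ/s = -263.04 kW
Heat removed = 15782 kJ/min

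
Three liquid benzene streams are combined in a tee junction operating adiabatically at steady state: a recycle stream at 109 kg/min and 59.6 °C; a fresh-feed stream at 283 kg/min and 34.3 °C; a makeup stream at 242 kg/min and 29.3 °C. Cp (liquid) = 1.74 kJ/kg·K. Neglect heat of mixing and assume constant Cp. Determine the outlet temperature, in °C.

T_out = 36.7 °C

Adiabatic, steady state ⇒ Σ ṁᵢCp,ᵢ(T_out − Tᵢ) = 0
T_out = Σ ṁᵢCp,ᵢTᵢ / Σ ṁᵢCp,ᵢ
      = 40531 / 1103.2 = 36.741 °C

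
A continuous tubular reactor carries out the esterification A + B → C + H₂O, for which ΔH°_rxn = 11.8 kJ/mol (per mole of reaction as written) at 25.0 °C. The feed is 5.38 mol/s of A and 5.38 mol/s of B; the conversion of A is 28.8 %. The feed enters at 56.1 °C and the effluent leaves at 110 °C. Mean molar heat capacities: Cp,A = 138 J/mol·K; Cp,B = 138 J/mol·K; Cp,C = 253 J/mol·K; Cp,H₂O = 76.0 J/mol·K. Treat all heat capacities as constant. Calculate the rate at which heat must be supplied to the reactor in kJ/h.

Q_in = 379000 kJ/h

Extent of reaction ξ = 0.288 × 5.38 = 1.5494 mol/s
Reaction term: ξ·ΔH°_rxn = 1.5494 × 11.8 = 18.283 kJ/s
Sensible, feed 56.1→25 °C: -46.18 kJ/s
Outlet flows (mol/s): A 3.8306, B 3.8306, C 1.5494, H₂O 1.5494
Sensible, products 25→110 °C: 133.2 kJ/s
Q = ΔH = 105.3 kJ/s = 105.3 kW
Heat supplied = 379080 kJ/h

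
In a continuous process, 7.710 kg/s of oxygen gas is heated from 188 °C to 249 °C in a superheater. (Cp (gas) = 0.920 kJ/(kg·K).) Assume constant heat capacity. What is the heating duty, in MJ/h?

Q = 1560 MJ/h

Q = ṁ·Cp·ΔT = 7.710 × 0.920 × (249 − 188) = 432.69 kJ/s
Heating duty = 1557.7 MJ/h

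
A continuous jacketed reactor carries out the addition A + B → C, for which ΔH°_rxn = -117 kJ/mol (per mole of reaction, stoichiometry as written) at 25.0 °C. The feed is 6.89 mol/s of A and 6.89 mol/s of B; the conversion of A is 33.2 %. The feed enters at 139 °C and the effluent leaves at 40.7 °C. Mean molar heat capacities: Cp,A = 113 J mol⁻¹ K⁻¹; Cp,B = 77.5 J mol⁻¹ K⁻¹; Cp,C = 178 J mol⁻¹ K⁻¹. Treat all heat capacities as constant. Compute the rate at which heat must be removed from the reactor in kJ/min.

Extent of reaction ξ = 0.332 × 6.89 = 2.2875 mol/s
Reaction term: ξ·ΔH°_rxn = 2.2875 × -117 = -267.64 kJ/s
Sensible, feed 139→25 °C: -149.63 kJ/s
Outlet flows (mol/s): A 4.6025, B 4.6025, C 2.2875
Sensible, products 25→40.7 °C: 20.158 kJ/s
Q = ΔH = -397.11 kJ/s = -397.11 kW
Heat removed = 23826 kJ/min

Q_out = 23800 kJ/min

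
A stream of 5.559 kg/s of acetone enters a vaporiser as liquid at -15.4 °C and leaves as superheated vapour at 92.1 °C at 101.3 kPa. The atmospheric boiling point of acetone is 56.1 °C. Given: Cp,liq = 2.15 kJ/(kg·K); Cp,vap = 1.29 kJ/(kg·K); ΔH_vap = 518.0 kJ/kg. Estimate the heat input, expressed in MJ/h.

liquid -15.4→56.1 °C: 153.72 kJ/kg
vaporisation at 56.1 °C: 518 kJ/kg
vapour 56.1→92.1 °C: 46.44 kJ/kg
Δh = 153.72 + 518 + 46.44 = 718.16 kJ/kg
Q = ṁ·Δh = 5.559 kg/s × 718.16 kJ/kg = 3992.3 kJ/s
|Q| = 3992.3 kW = 14372 MJ/h

Q = 14400 MJ/h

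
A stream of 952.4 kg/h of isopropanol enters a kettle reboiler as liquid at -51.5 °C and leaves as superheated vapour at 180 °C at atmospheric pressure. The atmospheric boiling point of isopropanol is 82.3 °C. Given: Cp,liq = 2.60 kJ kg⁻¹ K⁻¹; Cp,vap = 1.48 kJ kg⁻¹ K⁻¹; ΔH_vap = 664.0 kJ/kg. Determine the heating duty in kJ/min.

liquid -51.5→82.3 °C: 347.88 kJ/kg
vaporisation at 82.3 °C: 664 kJ/kg
vapour 82.3→180 °C: 144.6 kJ/kg
Δh = 347.88 + 664 + 144.6 = 1156.5 kJ/kg
Q = ṁ·Δh = 952.4 kg/h × 1156.5 kJ/kg = 1.1014e+06 kJ/h
|Q| = 305.95 kW = 18357 kJ/min

Q = 18400 kJ/min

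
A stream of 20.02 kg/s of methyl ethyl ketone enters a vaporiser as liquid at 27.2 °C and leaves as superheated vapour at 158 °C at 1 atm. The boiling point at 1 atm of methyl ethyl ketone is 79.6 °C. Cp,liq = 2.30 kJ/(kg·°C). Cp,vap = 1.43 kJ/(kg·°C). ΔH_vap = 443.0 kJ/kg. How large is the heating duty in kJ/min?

liquid 27.2→79.6 °C: 120.52 kJ/kg
vaporisation at 79.6 °C: 443 kJ/kg
vapour 79.6→158 °C: 112.11 kJ/kg
Δh = 120.52 + 443 + 112.11 = 675.63 kJ/kg
Q = ṁ·Δh = 20.02 kg/s × 675.63 kJ/kg = 13526 kJ/s
|Q| = 13526 kW = 811570 kJ/min

Q = 812000 kJ/min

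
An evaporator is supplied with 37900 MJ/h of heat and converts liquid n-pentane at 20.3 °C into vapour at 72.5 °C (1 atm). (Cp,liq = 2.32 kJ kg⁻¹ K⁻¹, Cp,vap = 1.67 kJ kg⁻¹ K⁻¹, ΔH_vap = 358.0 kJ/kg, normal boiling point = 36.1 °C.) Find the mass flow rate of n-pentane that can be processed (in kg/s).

ṁ = 23.1 kg/s

Δh = 2.32×(36.1−20.3) + 358.0 + 1.67×(72.5−36.1) = 455.44 kJ/kg
Q = 37900 MJ/h = 10528 kJ/s = 10528 kJ/s
ṁ = Q/Δh = 10528 / 455.44 = 23.115 kg/s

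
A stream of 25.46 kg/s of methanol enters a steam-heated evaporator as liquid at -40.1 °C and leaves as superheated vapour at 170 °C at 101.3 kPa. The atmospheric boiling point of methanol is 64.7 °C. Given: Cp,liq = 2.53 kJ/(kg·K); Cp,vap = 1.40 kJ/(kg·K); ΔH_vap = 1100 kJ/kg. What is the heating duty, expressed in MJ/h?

liquid -40.1→64.7 °C: 265.14 kJ/kg
vaporisation at 64.7 °C: 1100 kJ/kg
vapour 64.7→170 °C: 147.42 kJ/kg
Δh = 265.14 + 1100 + 147.42 = 1512.6 kJ/kg
Q = ṁ·Δh = 25.46 kg/s × 1512.6 kJ/kg = 38510 kJ/s
|Q| = 38510 kW = 138640 MJ/h

Q = 139000 MJ/h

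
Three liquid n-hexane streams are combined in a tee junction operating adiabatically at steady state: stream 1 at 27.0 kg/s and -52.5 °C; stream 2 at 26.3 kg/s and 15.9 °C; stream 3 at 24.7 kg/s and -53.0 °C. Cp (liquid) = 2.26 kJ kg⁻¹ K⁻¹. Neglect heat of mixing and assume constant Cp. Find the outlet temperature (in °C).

T_out = -29.6 °C

Adiabatic, steady state ⇒ Σ ṁᵢCp,ᵢ(T_out − Tᵢ) = 0
Σ ṁᵢCp,ᵢTᵢ = 27.0×2.26×-52.5 + 26.3×2.26×15.9 + 24.7×2.26×-53.0 = -5217.1
Σ ṁᵢCp,ᵢ = 27.0×2.26 + 26.3×2.26 + 24.7×2.26 = 176.28
T_out = -5217.1 / 176.28 = -29.595 °C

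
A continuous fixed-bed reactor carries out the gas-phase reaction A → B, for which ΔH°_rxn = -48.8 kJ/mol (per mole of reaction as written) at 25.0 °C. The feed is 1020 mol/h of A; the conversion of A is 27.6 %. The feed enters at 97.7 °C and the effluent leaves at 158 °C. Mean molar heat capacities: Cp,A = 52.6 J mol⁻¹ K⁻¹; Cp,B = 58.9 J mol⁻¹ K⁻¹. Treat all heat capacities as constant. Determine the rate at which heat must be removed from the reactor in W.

Extent of reaction ξ = 0.276 × 1020 = 281.52 mol/h
Reaction term: ξ·ΔH°_rxn = 281.52 × -48.8 = -13738 kJ/h
Sensible, feed 97.7→25 °C: -3900.5 kJ/h
Outlet flows (mol/h): A 738.48, B 281.52
Sensible, products 25→158 °C: 7371.6 kJ/h
Q = ΔH = -10267 kJ/h = -2.852 kW
Heat removed = 2852 W

Q_out = 2850 W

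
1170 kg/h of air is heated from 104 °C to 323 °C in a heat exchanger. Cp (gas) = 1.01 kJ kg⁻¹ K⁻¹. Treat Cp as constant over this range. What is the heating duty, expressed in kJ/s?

Q = ṁ·Cp·ΔT = 1170 × 1.01 × (323 − 104) = 258790 kJ/h
Converting: 258790 / 3600 s = 71.887 kW

Q = 71.9 kJ/s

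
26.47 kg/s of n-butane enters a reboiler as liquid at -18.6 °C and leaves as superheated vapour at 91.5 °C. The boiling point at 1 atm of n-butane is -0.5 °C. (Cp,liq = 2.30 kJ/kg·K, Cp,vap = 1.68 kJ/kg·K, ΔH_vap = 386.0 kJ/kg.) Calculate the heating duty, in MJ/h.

Q = 55500 MJ/h

liquid -18.6→-0.5 °C: 41.63 kJ/kg
vaporisation at -0.5 °C: 386 kJ/kg
vapour -0.5→91.5 °C: 154.56 kJ/kg
Δh = 41.63 + 386 + 154.56 = 582.19 kJ/kg
Q = ṁ·Δh = 26.47 kg/s × 582.19 kJ/kg = 15411 kJ/s
|Q| = 15411 kW = 55478 MJ/h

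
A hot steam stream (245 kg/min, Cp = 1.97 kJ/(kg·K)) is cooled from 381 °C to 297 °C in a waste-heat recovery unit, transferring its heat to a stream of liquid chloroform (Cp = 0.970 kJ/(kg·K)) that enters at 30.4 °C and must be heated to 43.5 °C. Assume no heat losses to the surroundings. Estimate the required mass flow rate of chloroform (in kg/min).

ṁ_c = 3190 kg/min

Heat released by hot stream: Q = 245 × 1.97 × (381 − 297) = 40543 kJ/min
Energy balance on cold side (adiabatic exchanger): Q = ṁ_c·Cp_c·(T_c,out − T_c,in)
ṁ_c = 40543 / [0.970 × (43.5 − 30.4)] = 3190.6 kg/min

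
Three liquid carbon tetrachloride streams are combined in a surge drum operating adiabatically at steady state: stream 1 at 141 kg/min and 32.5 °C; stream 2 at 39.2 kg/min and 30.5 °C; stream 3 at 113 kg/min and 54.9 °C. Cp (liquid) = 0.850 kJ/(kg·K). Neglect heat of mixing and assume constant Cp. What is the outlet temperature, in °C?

T_out = 40.9 °C

No heat crosses the boundary, so H_out = H_in.
Σ ṁᵢCp,ᵢTᵢ = 141×0.850×32.5 + 39.2×0.850×30.5 + 113×0.850×54.9 = 10185
Σ ṁᵢCp,ᵢ = 141×0.850 + 39.2×0.850 + 113×0.850 = 249.22
T_out = 10185 / 249.22 = 40.866 °C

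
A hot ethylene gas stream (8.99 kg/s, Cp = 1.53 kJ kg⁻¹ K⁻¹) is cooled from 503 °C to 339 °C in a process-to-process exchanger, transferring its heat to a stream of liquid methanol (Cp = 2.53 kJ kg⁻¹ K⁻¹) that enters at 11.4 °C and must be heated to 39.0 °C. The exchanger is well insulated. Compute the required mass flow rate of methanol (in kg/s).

ṁ_c = 32.3 kg/s

Heat released by hot stream: Q = 8.99 × 1.53 × (503 − 339) = 2255.8 kJ/s
Energy balance on cold side (adiabatic exchanger): Q = ṁ_c·Cp_c·(T_c,out − T_c,in)
ṁ_c = 2255.8 / [2.53 × (39.0 − 11.4)] = 32.305 kg/s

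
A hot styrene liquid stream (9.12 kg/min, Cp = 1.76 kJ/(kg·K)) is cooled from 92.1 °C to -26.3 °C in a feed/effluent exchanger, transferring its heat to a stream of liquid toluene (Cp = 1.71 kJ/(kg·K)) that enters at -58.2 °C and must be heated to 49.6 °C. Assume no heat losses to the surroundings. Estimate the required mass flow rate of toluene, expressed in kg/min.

Heat released by hot stream: Q = 9.12 × 1.76 × (92.1 − -26.3) = 1900.5 kJ/min
Energy balance on cold side (adiabatic exchanger): Q = ṁ_c·Cp_c·(T_c,out − T_c,in)
ṁ_c = 1900.5 / [1.71 × (49.6 − -58.2)] = 10.31 kg/min

ṁ_c = 10.3 kg/min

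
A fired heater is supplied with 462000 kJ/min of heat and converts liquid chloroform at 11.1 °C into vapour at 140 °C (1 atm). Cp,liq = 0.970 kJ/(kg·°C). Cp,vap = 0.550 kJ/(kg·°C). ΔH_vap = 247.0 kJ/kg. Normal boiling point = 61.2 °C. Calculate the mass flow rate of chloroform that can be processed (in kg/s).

Δh = 0.970×(61.2−11.1) + 247.0 + 0.550×(140−61.2) = 338.94 kJ/kg
Q = 462000 kJ/min = 7700 kJ/s = 7700 kJ/s
ṁ = Q/Δh = 7700 / 338.94 = 22.718 kg/s

ṁ = 22.7 kg/s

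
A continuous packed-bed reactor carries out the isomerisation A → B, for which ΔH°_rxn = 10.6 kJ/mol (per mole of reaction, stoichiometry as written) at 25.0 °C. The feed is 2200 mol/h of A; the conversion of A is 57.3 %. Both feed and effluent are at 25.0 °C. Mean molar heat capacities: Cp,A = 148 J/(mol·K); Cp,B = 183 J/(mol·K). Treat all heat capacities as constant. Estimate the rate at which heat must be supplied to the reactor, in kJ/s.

Extent of reaction ξ = 0.573 × 2200 = 1260.6 mol/h
Reaction term: ξ·ΔH°_rxn = 1260.6 × 10.6 = 13362 kJ/h
Q = ΔH = 13362 kJ/h = 3.7118 kW
Heat supplied = 3.7118 kJ/s

Q_in = 3.71 kJ/s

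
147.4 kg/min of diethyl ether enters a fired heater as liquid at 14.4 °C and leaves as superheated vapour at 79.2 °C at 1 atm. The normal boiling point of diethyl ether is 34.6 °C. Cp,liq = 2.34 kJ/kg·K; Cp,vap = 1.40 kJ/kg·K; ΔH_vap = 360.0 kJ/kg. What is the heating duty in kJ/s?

liquid 14.4→34.6 °C: 47.268 kJ/kg
vaporisation at 34.6 °C: 360 kJ/kg
vapour 34.6→79.2 °C: 62.44 kJ/kg
Δh = 47.268 + 360 + 62.44 = 469.71 kJ/kg
Q = ṁ·Δh = 147.4 kg/min × 469.71 kJ/kg = 69235 kJ/min
|Q| = 1153.9 kW

Q = 1150 kJ/s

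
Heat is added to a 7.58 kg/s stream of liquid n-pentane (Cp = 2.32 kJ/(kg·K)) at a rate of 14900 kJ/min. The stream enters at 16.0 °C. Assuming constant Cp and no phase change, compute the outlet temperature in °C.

Q = 14900 kJ/min = 248.33 kJ/s
ΔT = Q/(ṁ·Cp) = 248.33/(7.58×2.32) = 14.121 K
T_out = 16.0 + 14.121 = 30.121 °C

T_out = 30.1 °C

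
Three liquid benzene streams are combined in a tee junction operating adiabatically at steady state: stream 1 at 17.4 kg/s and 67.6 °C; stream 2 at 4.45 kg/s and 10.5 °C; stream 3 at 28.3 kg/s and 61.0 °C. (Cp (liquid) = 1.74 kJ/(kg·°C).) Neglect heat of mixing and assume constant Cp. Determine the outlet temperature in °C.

T_out = 58.8 °C

No heat crosses the boundary, so H_out = H_in.
T_out = Σ ṁᵢCp,ᵢTᵢ / Σ ṁᵢCp,ᵢ
      = 5131.7 / 87.261 = 58.809 °C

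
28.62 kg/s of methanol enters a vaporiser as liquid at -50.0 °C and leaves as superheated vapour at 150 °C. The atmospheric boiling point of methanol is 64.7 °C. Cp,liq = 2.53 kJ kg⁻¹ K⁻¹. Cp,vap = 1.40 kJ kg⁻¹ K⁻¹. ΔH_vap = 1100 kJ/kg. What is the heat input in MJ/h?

liquid -50.0→64.7 °C: 290.19 kJ/kg
vaporisation at 64.7 °C: 1100 kJ/kg
vapour 64.7→150 °C: 119.42 kJ/kg
Δh = 290.19 + 1100 + 119.42 = 1509.6 kJ/kg
Q = ṁ·Δh = 28.62 kg/s × 1509.6 kJ/kg = 43205 kJ/s
|Q| = 43205 kW = 155540 MJ/h

Q = 156000 MJ/h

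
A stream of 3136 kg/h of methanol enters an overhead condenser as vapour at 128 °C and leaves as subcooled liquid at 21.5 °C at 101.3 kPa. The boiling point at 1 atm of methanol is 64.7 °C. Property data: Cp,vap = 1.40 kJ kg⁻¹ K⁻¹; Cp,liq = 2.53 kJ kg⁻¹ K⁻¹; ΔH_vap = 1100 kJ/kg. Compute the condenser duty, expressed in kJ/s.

vapour 128→64.7 °C: -88.62 kJ/kg
condensation at 64.7 °C: -1100 kJ/kg
liquid 64.7→21.5 °C: -109.3 kJ/kg
Δh = -88.62 + -1100 + -109.3 = -1297.9 kJ/kg
Q = ṁ·Δh = 3136 kg/h × -1297.9 kJ/kg = -4.0703e+06 kJ/h
|Q| = 1130.6 kW

Q_c = 1130 kJ/s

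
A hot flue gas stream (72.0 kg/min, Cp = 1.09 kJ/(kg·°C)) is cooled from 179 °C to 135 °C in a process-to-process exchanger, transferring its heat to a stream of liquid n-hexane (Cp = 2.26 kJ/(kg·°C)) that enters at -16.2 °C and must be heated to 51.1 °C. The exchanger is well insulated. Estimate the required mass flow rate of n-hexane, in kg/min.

ṁ_c = 22.7 kg/min

Heat released by hot stream: Q = 72.0 × 1.09 × (179 − 135) = 3453.1 kJ/min
Energy balance on cold side (adiabatic exchanger): Q = ṁ_c·Cp_c·(T_c,out − T_c,in)
ṁ_c = 3453.1 / [2.26 × (51.1 − -16.2)] = 22.703 kg/min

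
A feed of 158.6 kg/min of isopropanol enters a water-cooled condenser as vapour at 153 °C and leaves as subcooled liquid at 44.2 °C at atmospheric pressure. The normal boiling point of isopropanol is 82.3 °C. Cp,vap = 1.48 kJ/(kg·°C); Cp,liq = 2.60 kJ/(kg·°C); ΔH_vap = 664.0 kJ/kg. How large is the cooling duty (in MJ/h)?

Q_c = 8260 MJ/h

vapour 153→82.3 °C: -104.64 kJ/kg
condensation at 82.3 °C: -664 kJ/kg
liquid 82.3→44.2 °C: -99.06 kJ/kg
Δh = -104.64 + -664 + -99.06 = -867.7 kJ/kg
Q = ṁ·Δh = 158.6 kg/min × -867.7 kJ/kg = -137620 kJ/min
|Q| = 2293.6 kW = 8257 MJ/h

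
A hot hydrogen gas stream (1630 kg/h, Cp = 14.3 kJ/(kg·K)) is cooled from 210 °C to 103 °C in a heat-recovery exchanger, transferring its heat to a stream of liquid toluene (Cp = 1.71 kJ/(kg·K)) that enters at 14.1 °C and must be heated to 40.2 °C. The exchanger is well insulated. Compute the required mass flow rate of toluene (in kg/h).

ṁ_c = 55900 kg/h

Heat released by hot stream: Q = 1630 × 14.3 × (210 − 103) = 2.4941e+06 kJ/h
Energy balance on cold side (adiabatic exchanger): Q = ṁ_c·Cp_c·(T_c,out − T_c,in)
ṁ_c = 2.4941e+06 / [1.71 × (40.2 − 14.1)] = 55882 kg/h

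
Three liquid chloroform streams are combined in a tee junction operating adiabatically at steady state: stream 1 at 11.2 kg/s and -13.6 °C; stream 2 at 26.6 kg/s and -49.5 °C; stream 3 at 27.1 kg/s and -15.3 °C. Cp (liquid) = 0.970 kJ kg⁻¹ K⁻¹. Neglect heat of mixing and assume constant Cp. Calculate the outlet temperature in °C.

T_out = -29.0 °C

Adiabatic, steady state ⇒ Σ ṁᵢCp,ᵢ(T_out − Tᵢ) = 0
Σ ṁᵢCp,ᵢTᵢ = 11.2×0.970×-13.6 + 26.6×0.970×-49.5 + 27.1×0.970×-15.3 = -1827.1
Σ ṁᵢCp,ᵢ = 11.2×0.970 + 26.6×0.970 + 27.1×0.970 = 62.953
T_out = -1827.1 / 62.953 = -29.024 °C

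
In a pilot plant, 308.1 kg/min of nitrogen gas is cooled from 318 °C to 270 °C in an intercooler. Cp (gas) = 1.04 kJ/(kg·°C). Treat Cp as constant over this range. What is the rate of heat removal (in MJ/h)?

Q = ṁ·Cp·ΔT = 308.1 × 1.04 × (270 − 318) = -15380 kJ/min
Converting: 15380 / 60 s = 256.34 kW
Cooling duty = 922.82 MJ/h

Q_c = 923 MJ/h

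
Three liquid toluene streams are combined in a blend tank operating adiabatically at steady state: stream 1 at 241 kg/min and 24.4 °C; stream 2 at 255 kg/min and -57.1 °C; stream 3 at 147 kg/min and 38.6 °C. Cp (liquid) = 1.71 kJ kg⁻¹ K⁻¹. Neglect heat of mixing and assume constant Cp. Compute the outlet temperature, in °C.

No heat crosses the boundary, so H_out = H_in.
T_out = Σ ṁᵢCp,ᵢTᵢ / Σ ṁᵢCp,ᵢ
      = -5140.1 / 1099.5 = -4.6748 °C

T_out = -4.67 °C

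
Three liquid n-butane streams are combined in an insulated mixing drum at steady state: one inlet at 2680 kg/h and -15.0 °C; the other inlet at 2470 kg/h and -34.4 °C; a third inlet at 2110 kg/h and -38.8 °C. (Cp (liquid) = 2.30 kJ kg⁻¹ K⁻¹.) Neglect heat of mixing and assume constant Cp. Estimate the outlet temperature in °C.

Energy balance with Q = 0: Σ ṁᵢCp,ᵢ(T_out − Tᵢ) = 0
T_out = Σ ṁᵢCp,ᵢTᵢ / Σ ṁᵢCp,ᵢ
      = -476180 / 16698 = -28.517 °C

T_out = -28.5 °C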